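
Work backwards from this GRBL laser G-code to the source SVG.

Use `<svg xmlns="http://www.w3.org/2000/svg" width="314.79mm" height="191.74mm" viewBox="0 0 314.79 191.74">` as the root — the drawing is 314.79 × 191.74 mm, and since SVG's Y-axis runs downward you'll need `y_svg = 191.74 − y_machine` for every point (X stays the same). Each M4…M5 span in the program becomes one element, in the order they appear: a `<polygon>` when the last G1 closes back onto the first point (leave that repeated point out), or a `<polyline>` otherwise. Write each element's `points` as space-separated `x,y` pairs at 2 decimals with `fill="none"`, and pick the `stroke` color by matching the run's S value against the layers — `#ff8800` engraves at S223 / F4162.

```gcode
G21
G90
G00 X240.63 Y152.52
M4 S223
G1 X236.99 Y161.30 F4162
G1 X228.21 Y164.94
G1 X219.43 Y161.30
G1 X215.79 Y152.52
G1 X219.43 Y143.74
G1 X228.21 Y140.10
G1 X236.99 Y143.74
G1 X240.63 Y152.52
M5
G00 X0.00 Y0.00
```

Machine Y-up, SVG Y-down with viewBox height 191.74, so y_svg = 191.74 − y_machine; X carries over. Every run uses S223, so all elements get stroke `#ff8800` (engrave).

Run 1: The run returns to its start, so emit a `<polygon>` with points (Y-flipped): 240.63,39.22 236.99,30.44 228.21,26.80 219.43,30.44 215.79,39.22 219.43,48.00 228.21,51.64 236.99,48.00.

<svg xmlns="http://www.w3.org/2000/svg" width="314.79mm" height="191.74mm" viewBox="0 0 314.79 191.74">
  <polygon points="240.63,39.22 236.99,30.44 228.21,26.80 219.43,30.44 215.79,39.22 219.43,48.00 228.21,51.64 236.99,48.00" fill="none" stroke="#ff8800"/>
</svg>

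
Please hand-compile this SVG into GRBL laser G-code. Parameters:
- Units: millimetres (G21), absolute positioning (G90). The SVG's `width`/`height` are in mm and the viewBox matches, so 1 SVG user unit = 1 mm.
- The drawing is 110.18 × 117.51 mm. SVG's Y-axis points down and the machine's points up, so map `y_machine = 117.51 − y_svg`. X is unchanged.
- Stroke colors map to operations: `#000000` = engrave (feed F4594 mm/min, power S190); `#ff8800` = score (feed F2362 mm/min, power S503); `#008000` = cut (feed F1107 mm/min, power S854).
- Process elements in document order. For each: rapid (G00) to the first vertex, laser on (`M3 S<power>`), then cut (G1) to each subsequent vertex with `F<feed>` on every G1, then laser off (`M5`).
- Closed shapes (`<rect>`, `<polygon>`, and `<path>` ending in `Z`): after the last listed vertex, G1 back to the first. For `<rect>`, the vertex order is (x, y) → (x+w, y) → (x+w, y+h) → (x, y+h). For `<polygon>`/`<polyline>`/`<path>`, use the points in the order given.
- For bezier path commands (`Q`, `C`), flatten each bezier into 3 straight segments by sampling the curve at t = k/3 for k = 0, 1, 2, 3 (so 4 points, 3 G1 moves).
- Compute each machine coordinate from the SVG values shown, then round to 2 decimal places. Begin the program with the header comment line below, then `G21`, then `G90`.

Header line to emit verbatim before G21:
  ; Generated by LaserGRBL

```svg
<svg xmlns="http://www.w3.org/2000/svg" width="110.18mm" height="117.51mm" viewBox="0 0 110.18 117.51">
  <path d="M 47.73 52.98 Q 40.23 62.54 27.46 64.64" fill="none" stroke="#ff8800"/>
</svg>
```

Since the viewBox matches the mm dimensions, user units are millimetres directly. The only transform is the Y-flip y_m = 117.51 − y_svg.

Shape 1 is a quadratic bezier drawn with `<path>`. Its stroke #ff8800 means score at S503, F2362. After flipping Y the toolpath is (47.73,64.53) → (42.14,58.99) → (35.39,55.10) → (27.46,52.87).

; Generated by LaserGRBL
G21
G90
G00 X47.73 Y64.53
M3 S503
G1 X42.14 Y58.99 F2362
G1 X35.39 Y55.10 F2362
G1 X27.46 Y52.87 F2362
M5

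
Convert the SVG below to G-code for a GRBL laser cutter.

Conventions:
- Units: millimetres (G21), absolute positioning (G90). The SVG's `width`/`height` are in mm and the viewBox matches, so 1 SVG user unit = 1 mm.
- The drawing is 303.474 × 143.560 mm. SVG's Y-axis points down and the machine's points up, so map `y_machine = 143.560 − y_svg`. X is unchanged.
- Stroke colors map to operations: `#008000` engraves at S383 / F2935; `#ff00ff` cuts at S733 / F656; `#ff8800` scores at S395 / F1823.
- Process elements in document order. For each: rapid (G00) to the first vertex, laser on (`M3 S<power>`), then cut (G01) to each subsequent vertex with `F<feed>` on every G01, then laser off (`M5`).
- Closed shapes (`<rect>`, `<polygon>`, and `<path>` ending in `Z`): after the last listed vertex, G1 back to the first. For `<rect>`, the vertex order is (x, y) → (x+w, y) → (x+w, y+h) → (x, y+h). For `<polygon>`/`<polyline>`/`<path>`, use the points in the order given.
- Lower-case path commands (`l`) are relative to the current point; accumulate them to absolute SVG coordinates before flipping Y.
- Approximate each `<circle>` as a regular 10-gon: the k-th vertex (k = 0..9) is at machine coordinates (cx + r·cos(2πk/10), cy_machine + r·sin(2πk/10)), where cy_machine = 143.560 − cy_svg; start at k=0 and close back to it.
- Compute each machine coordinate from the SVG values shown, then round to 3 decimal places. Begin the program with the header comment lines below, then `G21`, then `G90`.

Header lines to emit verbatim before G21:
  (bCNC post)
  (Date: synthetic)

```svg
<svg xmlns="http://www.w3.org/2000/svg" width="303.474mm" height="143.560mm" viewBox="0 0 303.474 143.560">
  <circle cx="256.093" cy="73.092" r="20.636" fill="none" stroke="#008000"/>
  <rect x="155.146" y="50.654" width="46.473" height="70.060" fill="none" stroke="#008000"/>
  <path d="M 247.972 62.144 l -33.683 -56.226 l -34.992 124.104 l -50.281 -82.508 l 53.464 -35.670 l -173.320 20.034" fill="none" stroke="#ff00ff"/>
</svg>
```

(bCNC post)
(Date: synthetic)
G21
G90
G00 X276.729 Y70.468
M3 S383
G01 X272.788 Y82.598 F2935
G01 X262.470 Y90.094 F2935
G01 X249.716 Y90.094 F2935
G01 X239.398 Y82.598 F2935
G01 X235.457 Y70.468 F2935
G01 X239.398 Y58.338 F2935
G01 X249.716 Y50.842 F2935
G01 X262.470 Y50.842 F2935
G01 X272.788 Y58.338 F2935
G01 X276.729 Y70.468 F2935
M5
G00 X155.146 Y92.906
M3 S383
G01 X201.619 Y92.906 F2935
G01 X201.619 Y22.846 F2935
G01 X155.146 Y22.846 F2935
G01 X155.146 Y92.906 F2935
M5
G00 X247.972 Y81.416
M3 S733
G01 X214.289 Y137.642 F656
G01 X179.297 Y13.538 F656
G01 X129.016 Y96.046 F656
G01 X182.480 Y131.716 F656
G01 X9.160 Y111.682 F656
M5

viewBox `0 0 303.474 143.560` with mm width/height → 1 unit = 1 mm. Flip: y_m = 143.560 − y_svg.

**Shape 1** — `<circle>` circle, stroke `#008000` → engrave (S383, F2935). Machine vertices: (276.729,70.468) → (272.788,82.598) → (262.470,90.094) → (249.716,90.094) → (239.398,82.598) → (235.457,70.468) → (239.398,58.338) → (249.716,50.842) → (262.470,50.842) → (272.788,58.338) → (276.729,70.468). Closed: final G1 returns to the first vertex.

**Shape 2** — `<rect>` rectangle, stroke `#008000` → engrave (S383, F2935). Machine vertices: (155.146,92.906) → (201.619,92.906) → (201.619,22.846) → (155.146,22.846) → (155.146,92.906). Closed: final G1 returns to the first vertex.

**Shape 3** — `<path>` open polyline, stroke `#ff00ff` → cut (S733, F656). Machine vertices: (247.972,81.416) → (214.289,137.642) → (179.297,13.538) → (129.016,96.046) → (182.480,131.716) → (9.160,111.682). Open path.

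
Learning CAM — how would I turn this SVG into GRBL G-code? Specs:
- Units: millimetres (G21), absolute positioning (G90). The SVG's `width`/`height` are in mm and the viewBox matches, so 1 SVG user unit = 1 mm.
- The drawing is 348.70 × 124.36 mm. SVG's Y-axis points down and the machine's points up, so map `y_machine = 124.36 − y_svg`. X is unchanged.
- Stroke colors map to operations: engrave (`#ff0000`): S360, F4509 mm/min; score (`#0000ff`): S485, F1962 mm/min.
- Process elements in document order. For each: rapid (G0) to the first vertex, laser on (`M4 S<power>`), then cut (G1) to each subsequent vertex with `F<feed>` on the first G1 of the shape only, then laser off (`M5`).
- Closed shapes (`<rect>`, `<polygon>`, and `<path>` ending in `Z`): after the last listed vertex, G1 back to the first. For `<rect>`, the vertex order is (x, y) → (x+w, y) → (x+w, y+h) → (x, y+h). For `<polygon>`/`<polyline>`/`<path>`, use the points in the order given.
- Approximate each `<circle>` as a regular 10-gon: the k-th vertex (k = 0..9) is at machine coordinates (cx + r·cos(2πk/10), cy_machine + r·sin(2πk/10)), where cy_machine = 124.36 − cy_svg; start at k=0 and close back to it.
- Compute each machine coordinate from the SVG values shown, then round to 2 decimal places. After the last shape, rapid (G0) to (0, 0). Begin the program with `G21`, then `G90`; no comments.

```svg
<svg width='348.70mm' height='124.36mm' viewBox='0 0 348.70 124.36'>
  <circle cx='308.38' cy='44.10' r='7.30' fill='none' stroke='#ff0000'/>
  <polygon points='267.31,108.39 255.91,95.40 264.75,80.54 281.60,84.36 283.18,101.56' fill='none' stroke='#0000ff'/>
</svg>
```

viewBox `0 0 348.70 124.36` with mm width/height → 1 unit = 1 mm. Flip: y_m = 124.36 − y_svg.

**Shape 1** — `<circle>` circle, stroke `#ff0000` → engrave (S360, F4509). Machine vertices: (315.68,80.26) → (314.29,84.55) → (310.64,87.20) → (306.12,87.20) → (302.47,84.55) → (301.08,80.26) → (302.47,75.97) → (306.12,73.32) → (310.64,73.32) → (314.29,75.97) → (315.68,80.26). Closed: final G1 returns to the first vertex.

**Shape 2** — `<polygon>` regular polygon, stroke `#0000ff` → score (S485, F1962). Machine vertices: (267.31,15.97) → (255.91,28.96) → (264.75,43.82) → (281.60,40.00) → (283.18,22.80) → (267.31,15.97). Closed: final G1 returns to the first vertex.

G21
G90
G0 X315.68 Y80.26
M4 S360
G1 X314.29 Y84.55 F4509
G1 X310.64 Y87.20
G1 X306.12 Y87.20
G1 X302.47 Y84.55
G1 X301.08 Y80.26
G1 X302.47 Y75.97
G1 X306.12 Y73.32
G1 X310.64 Y73.32
G1 X314.29 Y75.97
G1 X315.68 Y80.26
M5
G0 X267.31 Y15.97
M4 S485
G1 X255.91 Y28.96 F1962
G1 X264.75 Y43.82
G1 X281.60 Y40.00
G1 X283.18 Y22.80
G1 X267.31 Y15.97
M5
G0 X0.00 Y0.00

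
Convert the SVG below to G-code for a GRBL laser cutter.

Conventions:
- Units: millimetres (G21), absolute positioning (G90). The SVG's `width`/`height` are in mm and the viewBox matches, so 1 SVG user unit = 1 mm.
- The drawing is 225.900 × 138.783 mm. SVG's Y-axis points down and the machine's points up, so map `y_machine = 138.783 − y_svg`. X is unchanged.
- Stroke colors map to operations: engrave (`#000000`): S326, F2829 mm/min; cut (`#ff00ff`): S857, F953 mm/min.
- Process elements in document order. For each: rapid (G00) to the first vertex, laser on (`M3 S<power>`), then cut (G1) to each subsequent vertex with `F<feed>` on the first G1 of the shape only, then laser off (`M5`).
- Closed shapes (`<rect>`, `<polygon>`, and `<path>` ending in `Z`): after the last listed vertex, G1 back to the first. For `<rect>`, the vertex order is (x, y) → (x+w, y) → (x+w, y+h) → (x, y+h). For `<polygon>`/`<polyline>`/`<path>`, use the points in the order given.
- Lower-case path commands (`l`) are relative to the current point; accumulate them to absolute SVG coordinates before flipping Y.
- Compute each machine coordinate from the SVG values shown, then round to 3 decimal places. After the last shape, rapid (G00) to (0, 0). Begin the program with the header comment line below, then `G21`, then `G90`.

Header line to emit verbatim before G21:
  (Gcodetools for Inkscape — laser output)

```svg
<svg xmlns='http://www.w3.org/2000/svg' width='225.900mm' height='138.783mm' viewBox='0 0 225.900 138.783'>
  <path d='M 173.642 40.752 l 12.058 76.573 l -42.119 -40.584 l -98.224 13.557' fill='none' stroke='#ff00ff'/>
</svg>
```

(Gcodetools for Inkscape — laser output)
G21
G90
G00 X173.642 Y98.031
M3 S857
G1 X185.700 Y21.458 F953
G1 X143.581 Y62.042
G1 X45.357 Y48.485
M5
G00 X0.000 Y0.000

1 u = 1 mm; y_m = 138.783 − y.

[1] `<path>` open polyline, #ff00ff→cut S857 F953: (173.642,98.031) → (185.700,21.458) → (143.581,62.042) → (45.357,48.485)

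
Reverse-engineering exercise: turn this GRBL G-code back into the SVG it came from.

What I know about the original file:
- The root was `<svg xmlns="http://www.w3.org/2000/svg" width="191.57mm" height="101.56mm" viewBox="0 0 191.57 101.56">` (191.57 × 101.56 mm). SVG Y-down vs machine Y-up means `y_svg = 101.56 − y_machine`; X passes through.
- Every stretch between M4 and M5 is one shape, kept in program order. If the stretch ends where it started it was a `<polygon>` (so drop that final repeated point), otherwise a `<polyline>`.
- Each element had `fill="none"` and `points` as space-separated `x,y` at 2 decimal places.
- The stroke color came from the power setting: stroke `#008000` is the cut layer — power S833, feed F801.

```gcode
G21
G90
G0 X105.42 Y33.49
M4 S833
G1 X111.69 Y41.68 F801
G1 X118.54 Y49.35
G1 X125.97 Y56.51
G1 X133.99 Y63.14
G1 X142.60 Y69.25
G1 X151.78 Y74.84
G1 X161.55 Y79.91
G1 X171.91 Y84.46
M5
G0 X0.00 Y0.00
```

<svg xmlns="http://www.w3.org/2000/svg" width="191.57mm" height="101.56mm" viewBox="0 0 191.57 101.56">
  <polyline points="105.42,68.07 111.69,59.88 118.54,52.21 125.97,45.05 133.99,38.42 142.60,32.31 151.78,26.72 161.55,21.65 171.91,17.10" fill="none" stroke="#008000"/>
</svg>

Each laser-on run becomes one SVG element. Flip Y back into SVG space with y_svg = 101.56 − y_machine. Every run uses S833, so all elements get stroke `#008000` (cut).

Run 1: The run is open, so emit a `<polyline>` with points (Y-flipped): 105.42,68.07 111.69,59.88 118.54,52.21 125.97,45.05 133.99,38.42 142.60,32.31 151.78,26.72 161.55,21.65 171.91,17.10.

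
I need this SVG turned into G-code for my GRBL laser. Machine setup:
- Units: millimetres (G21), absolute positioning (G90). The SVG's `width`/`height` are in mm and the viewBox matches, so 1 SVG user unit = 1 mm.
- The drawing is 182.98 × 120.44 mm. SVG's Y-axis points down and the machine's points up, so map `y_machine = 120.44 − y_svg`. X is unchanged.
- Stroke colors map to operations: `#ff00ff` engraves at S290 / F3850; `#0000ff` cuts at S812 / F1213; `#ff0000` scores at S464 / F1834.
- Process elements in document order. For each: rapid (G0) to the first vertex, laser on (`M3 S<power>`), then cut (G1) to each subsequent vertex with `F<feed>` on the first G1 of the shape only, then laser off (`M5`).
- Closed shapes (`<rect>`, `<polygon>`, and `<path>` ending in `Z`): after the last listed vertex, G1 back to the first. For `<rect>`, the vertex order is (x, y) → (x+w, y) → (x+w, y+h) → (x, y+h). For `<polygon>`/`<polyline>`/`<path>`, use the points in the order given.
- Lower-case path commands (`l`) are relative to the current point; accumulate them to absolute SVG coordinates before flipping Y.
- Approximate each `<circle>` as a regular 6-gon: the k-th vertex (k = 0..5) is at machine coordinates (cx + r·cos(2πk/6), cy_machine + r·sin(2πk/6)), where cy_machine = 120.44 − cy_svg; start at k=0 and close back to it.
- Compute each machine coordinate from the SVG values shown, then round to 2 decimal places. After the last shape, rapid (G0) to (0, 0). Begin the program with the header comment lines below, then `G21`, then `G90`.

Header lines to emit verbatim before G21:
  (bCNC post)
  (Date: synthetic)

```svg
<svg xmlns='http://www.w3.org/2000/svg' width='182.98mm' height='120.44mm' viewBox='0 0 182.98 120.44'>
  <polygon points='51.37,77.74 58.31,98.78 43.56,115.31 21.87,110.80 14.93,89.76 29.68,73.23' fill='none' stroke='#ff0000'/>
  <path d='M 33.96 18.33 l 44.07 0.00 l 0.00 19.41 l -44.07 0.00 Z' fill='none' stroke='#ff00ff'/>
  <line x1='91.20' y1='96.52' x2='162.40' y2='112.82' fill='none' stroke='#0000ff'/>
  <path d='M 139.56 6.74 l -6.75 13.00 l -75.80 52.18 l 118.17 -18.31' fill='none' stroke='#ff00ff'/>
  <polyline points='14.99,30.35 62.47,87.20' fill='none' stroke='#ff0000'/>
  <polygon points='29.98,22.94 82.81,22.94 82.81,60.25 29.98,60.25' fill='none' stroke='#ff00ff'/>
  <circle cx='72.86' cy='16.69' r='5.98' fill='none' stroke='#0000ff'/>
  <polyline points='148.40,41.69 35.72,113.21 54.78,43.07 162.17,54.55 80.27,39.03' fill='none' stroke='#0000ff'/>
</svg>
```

Since the viewBox matches the mm dimensions, user units are millimetres directly. The only transform is the Y-flip y_m = 120.44 − y_svg.

Shape 1 is a regular polygon drawn with `<polygon>`. Its stroke #ff0000 means score at S464, F1834. After flipping Y the toolpath is (51.37,42.70) → (58.31,21.66) → (43.56,5.13) → (21.87,9.64) → (14.93,30.68) → (29.68,47.21) → (51.37,42.70), returning to the start.

Shape 2 is a rectangle drawn with `<path>`. Its stroke #ff00ff means engrave at S290, F3850. After flipping Y the toolpath is (33.96,102.11) → (78.03,102.11) → (78.03,82.70) → (33.96,82.70) → (33.96,102.11), returning to the start.

Shape 3 is a line segment drawn with `<line>`. Its stroke #0000ff means cut at S812, F1213. After flipping Y the toolpath is (91.20,23.92) → (162.40,7.62).

Shape 4 is a open polyline drawn with `<path>`. Its stroke #ff00ff means engrave at S290, F3850. After flipping Y the toolpath is (139.56,113.70) → (132.81,100.70) → (57.01,48.52) → (175.18,66.83).

Shape 5 is a line segment drawn with `<polyline>`. Its stroke #ff0000 means score at S464, F1834. After flipping Y the toolpath is (14.99,90.09) → (62.47,33.24).

Shape 6 is a rectangle drawn with `<polygon>`. Its stroke #ff00ff means engrave at S290, F3850. After flipping Y the toolpath is (29.98,97.50) → (82.81,97.50) → (82.81,60.19) → (29.98,60.19) → (29.98,97.50), returning to the start.

Shape 7 is a circle drawn with `<circle>`. Its stroke #0000ff means cut at S812, F1213. After flipping Y the toolpath is (78.84,103.75) → (75.85,108.93) → (69.87,108.93) → (66.88,103.75) → (69.87,98.57) → (75.85,98.57) → (78.84,103.75), returning to the start.

Shape 8 is a open polyline drawn with `<polyline>`. Its stroke #0000ff means cut at S812, F1213. After flipping Y the toolpath is (148.40,78.75) → (35.72,7.23) → (54.78,77.37) → (162.17,65.89) → (80.27,81.41).

(bCNC post)
(Date: synthetic)
G21
G90
G0 X51.37 Y42.70
M3 S464
G1 X58.31 Y21.66 F1834
G1 X43.56 Y5.13
G1 X21.87 Y9.64
G1 X14.93 Y30.68
G1 X29.68 Y47.21
G1 X51.37 Y42.70
M5
G0 X33.96 Y102.11
M3 S290
G1 X78.03 Y102.11 F3850
G1 X78.03 Y82.70
G1 X33.96 Y82.70
G1 X33.96 Y102.11
M5
G0 X91.20 Y23.92
M3 S812
G1 X162.40 Y7.62 F1213
M5
G0 X139.56 Y113.70
M3 S290
G1 X132.81 Y100.70 F3850
G1 X57.01 Y48.52
G1 X175.18 Y66.83
M5
G0 X14.99 Y90.09
M3 S464
G1 X62.47 Y33.24 F1834
M5
G0 X29.98 Y97.50
M3 S290
G1 X82.81 Y97.50 F3850
G1 X82.81 Y60.19
G1 X29.98 Y60.19
G1 X29.98 Y97.50
M5
G0 X78.84 Y103.75
M3 S812
G1 X75.85 Y108.93 F1213
G1 X69.87 Y108.93
G1 X66.88 Y103.75
G1 X69.87 Y98.57
G1 X75.85 Y98.57
G1 X78.84 Y103.75
M5
G0 X148.40 Y78.75
M3 S812
G1 X35.72 Y7.23 F1213
G1 X54.78 Y77.37
G1 X162.17 Y65.89
G1 X80.27 Y81.41
M5
G0 X0.00 Y0.00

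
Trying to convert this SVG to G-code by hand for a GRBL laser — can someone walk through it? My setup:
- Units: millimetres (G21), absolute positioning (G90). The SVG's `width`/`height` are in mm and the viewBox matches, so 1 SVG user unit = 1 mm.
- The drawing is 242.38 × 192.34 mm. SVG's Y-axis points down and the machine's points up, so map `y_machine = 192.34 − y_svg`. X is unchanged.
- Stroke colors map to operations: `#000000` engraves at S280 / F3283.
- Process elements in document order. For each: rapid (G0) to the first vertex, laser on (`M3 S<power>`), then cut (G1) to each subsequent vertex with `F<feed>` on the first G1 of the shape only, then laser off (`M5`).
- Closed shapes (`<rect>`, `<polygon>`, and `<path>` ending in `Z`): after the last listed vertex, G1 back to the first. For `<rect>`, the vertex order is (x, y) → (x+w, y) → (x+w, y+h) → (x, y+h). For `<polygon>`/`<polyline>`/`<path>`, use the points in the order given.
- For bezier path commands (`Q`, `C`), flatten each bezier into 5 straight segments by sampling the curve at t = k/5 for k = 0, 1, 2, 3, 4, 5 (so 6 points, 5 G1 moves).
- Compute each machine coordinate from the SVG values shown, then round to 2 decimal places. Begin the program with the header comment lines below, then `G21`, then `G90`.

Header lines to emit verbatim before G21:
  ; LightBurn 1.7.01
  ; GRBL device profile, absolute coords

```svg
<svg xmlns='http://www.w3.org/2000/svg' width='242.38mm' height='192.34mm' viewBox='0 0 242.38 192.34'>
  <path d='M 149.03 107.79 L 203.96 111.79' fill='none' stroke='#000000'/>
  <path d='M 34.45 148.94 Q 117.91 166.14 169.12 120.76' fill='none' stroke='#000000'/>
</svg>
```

Since the viewBox matches the mm dimensions, user units are millimetres directly. The only transform is the Y-flip y_m = 192.34 − y_svg.

Shape 1 is a line segment drawn with `<path>`. Its stroke #000000 means engrave at S280, F3283. After flipping Y the toolpath is (149.03,84.55) → (203.96,80.55).

Shape 2 is a quadratic bezier drawn with `<path>`. Its stroke #000000 means engrave at S280, F3283. After flipping Y the toolpath is (34.45,43.40) → (66.54,39.02) → (96.06,39.65) → (122.99,45.29) → (147.35,55.93) → (169.12,71.58).

; LightBurn 1.7.01
; GRBL device profile, absolute coords
G21
G90
G0 X149.03 Y84.55
M3 S280
G1 X203.96 Y80.55 F3283
M5
G0 X34.45 Y43.40
M3 S280
G1 X66.54 Y39.02 F3283
G1 X96.06 Y39.65
G1 X122.99 Y45.29
G1 X147.35 Y55.93
G1 X169.12 Y71.58
M5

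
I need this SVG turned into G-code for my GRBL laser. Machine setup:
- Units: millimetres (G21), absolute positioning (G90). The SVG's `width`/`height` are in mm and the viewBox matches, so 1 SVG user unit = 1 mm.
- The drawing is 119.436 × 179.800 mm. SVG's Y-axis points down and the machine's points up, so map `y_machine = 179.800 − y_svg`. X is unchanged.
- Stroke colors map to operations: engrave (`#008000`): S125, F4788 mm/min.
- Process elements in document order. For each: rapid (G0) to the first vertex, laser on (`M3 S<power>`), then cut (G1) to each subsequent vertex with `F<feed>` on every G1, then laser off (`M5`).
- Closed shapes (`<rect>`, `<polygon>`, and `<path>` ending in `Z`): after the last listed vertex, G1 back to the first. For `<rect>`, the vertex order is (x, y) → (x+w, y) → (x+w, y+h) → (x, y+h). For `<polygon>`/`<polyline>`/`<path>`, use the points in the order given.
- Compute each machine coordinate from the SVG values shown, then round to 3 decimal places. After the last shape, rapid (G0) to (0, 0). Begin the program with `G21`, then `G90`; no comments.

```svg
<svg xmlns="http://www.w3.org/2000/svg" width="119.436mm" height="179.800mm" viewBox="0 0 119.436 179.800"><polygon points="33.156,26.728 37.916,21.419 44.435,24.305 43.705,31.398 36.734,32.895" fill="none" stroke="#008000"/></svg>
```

Since the viewBox matches the mm dimensions, user units are millimetres directly. The only transform is the Y-flip y_m = 179.800 − y_svg.

Shape 1 is a regular polygon drawn with `<polygon>`. Its stroke #008000 means engrave at S125, F4788. After flipping Y the toolpath is (33.156,153.072) → (37.916,158.381) → (44.435,155.495) → (43.705,148.402) → (36.734,146.905) → (33.156,153.072), returning to the start.

G21
G90
G0 X33.156 Y153.072
M3 S125
G1 X37.916 Y158.381 F4788
G1 X44.435 Y155.495 F4788
G1 X43.705 Y148.402 F4788
G1 X36.734 Y146.905 F4788
G1 X33.156 Y153.072 F4788
M5
G0 X0.000 Y0.000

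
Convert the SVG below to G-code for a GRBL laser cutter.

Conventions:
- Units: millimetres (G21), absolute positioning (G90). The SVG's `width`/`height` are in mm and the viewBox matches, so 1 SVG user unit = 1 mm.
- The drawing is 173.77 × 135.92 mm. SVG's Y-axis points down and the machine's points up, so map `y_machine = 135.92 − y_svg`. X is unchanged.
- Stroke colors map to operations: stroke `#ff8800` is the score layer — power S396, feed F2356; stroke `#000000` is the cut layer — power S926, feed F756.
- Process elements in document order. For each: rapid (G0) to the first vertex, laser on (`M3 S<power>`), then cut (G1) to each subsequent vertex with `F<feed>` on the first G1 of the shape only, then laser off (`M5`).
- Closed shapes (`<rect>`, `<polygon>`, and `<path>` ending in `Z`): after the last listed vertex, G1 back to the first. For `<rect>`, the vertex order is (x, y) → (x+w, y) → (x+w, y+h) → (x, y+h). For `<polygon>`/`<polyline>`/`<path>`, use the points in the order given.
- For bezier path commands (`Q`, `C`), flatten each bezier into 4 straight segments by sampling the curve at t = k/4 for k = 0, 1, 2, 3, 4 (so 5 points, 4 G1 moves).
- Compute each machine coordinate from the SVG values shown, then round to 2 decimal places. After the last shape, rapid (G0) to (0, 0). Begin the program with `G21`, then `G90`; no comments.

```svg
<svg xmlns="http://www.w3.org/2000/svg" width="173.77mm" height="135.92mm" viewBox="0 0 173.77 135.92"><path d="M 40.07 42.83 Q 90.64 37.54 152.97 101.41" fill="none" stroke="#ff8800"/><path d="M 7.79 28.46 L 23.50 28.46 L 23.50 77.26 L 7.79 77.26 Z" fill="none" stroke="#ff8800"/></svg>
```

G21
G90
G0 X40.07 Y93.09
M3 S396
G1 X66.09 Y91.41 F2356
G1 X93.58 Y81.09
G1 X122.54 Y62.12
G1 X152.97 Y34.51
M5
G0 X7.79 Y107.46
M3 S396
G1 X23.50 Y107.46 F2356
G1 X23.50 Y58.66
G1 X7.79 Y58.66
G1 X7.79 Y107.46
M5
G0 X0.00 Y0.00

1 u = 1 mm; y_m = 135.92 − y.

[1] `<path>` quadratic bezier, #ff8800→score S396 F2356: (40.07,93.09) → (66.09,91.41) → (93.58,81.09) → (122.54,62.12) → (152.97,34.51)

[2] `<path>` rectangle, #ff8800→score S396 F2356: (7.79,107.46) → (23.50,107.46) → (23.50,58.66) → (7.79,58.66) → (7.79,107.46) (closed)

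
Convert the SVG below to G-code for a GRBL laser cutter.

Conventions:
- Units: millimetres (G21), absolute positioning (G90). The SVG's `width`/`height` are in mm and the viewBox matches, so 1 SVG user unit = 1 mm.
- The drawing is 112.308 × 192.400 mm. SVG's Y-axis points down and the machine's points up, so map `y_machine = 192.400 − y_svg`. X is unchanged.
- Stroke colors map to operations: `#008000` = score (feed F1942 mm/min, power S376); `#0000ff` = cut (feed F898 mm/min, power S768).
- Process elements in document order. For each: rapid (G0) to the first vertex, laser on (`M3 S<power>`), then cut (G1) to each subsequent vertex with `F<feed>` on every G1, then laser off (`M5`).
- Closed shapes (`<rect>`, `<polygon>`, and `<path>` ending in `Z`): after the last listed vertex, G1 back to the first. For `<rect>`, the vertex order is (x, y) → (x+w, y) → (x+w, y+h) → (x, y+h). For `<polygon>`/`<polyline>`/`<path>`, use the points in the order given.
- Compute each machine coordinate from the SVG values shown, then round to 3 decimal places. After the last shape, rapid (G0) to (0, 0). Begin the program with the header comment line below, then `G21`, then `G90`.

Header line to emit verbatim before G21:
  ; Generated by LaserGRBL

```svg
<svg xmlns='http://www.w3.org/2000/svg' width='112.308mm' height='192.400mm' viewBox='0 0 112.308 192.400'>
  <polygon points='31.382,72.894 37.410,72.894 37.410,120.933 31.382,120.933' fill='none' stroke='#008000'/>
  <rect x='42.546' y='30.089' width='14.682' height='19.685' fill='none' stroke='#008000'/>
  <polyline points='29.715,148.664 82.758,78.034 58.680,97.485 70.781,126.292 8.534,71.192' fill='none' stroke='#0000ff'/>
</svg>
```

; Generated by LaserGRBL
G21
G90
G0 X31.382 Y119.506
M3 S376
G1 X37.410 Y119.506 F1942
G1 X37.410 Y71.467 F1942
G1 X31.382 Y71.467 F1942
G1 X31.382 Y119.506 F1942
M5
G0 X42.546 Y162.311
M3 S376
G1 X57.228 Y162.311 F1942
G1 X57.228 Y142.626 F1942
G1 X42.546 Y142.626 F1942
G1 X42.546 Y162.311 F1942
M5
G0 X29.715 Y43.736
M3 S768
G1 X82.758 Y114.366 F898
G1 X58.680 Y94.915 F898
G1 X70.781 Y66.108 F898
G1 X8.534 Y121.208 F898
M5
G0 X0.000 Y0.000

Since the viewBox matches the mm dimensions, user units are millimetres directly. The only transform is the Y-flip y_m = 192.400 − y_svg.

Shape 1 is a rectangle drawn with `<polygon>`. Its stroke #008000 means score at S376, F1942. After flipping Y the toolpath is (31.382,119.506) → (37.410,119.506) → (37.410,71.467) → (31.382,71.467) → (31.382,119.506), returning to the start.

Shape 2 is a rectangle drawn with `<rect>`. Its stroke #008000 means score at S376, F1942. After flipping Y the toolpath is (42.546,162.311) → (57.228,162.311) → (57.228,142.626) → (42.546,142.626) → (42.546,162.311), returning to the start.

Shape 3 is a open polyline drawn with `<polyline>`. Its stroke #0000ff means cut at S768, F898. After flipping Y the toolpath is (29.715,43.736) → (82.758,114.366) → (58.680,94.915) → (70.781,66.108) → (8.534,121.208).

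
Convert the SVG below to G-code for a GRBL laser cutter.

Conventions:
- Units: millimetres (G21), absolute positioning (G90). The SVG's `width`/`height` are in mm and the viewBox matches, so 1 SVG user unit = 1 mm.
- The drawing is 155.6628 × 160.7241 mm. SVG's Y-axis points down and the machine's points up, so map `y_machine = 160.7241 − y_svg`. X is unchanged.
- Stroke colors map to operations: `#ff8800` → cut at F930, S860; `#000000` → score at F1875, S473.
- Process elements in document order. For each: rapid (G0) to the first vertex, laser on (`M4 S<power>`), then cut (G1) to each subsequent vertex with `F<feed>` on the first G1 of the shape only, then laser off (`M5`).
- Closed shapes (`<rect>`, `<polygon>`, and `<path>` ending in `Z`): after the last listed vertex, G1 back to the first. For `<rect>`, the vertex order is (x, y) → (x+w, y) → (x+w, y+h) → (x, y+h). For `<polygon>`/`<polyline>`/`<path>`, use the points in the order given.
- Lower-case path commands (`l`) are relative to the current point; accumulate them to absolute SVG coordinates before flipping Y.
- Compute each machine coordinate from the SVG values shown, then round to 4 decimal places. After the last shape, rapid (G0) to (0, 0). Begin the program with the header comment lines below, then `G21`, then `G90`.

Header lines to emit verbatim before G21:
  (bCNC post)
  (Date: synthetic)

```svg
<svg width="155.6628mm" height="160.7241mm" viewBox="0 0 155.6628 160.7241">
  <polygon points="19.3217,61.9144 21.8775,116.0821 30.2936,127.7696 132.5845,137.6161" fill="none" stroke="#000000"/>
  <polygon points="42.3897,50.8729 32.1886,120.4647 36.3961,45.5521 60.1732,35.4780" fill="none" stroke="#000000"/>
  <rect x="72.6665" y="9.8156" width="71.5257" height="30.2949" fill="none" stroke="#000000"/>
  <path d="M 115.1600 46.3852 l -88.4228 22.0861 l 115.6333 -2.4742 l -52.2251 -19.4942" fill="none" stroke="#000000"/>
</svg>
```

1 u = 1 mm; y_m = 160.7241 − y.

[1] `<polygon>` closed polygon, #000000→score S473 F1875: (19.3217,98.8097) → (21.8775,44.6420) → (30.2936,32.9545) → (132.5845,23.1080) → (19.3217,98.8097) (closed)

[2] `<polygon>` closed polygon, #000000→score S473 F1875: (42.3897,109.8512) → (32.1886,40.2594) → (36.3961,115.1720) → (60.1732,125.2461) → (42.3897,109.8512) (closed)

[3] `<rect>` rectangle, #000000→score S473 F1875: (72.6665,150.9085) → (144.1922,150.9085) → (144.1922,120.6136) → (72.6665,120.6136) → (72.6665,150.9085) (closed)

[4] `<path>` open polyline, #000000→score S473 F1875: (115.1600,114.3389) → (26.7372,92.2528) → (142.3705,94.7270) → (90.1454,114.2212)

(bCNC post)
(Date: synthetic)
G21
G90
G0 X19.3217 Y98.8097
M4 S473
G1 X21.8775 Y44.6420 F1875
G1 X30.2936 Y32.9545
G1 X132.5845 Y23.1080
G1 X19.3217 Y98.8097
M5
G0 X42.3897 Y109.8512
M4 S473
G1 X32.1886 Y40.2594 F1875
G1 X36.3961 Y115.1720
G1 X60.1732 Y125.2461
G1 X42.3897 Y109.8512
M5
G0 X72.6665 Y150.9085
M4 S473
G1 X144.1922 Y150.9085 F1875
G1 X144.1922 Y120.6136
G1 X72.6665 Y120.6136
G1 X72.6665 Y150.9085
M5
G0 X115.1600 Y114.3389
M4 S473
G1 X26.7372 Y92.2528 F1875
G1 X142.3705 Y94.7270
G1 X90.1454 Y114.2212
M5
G0 X0.0000 Y0.0000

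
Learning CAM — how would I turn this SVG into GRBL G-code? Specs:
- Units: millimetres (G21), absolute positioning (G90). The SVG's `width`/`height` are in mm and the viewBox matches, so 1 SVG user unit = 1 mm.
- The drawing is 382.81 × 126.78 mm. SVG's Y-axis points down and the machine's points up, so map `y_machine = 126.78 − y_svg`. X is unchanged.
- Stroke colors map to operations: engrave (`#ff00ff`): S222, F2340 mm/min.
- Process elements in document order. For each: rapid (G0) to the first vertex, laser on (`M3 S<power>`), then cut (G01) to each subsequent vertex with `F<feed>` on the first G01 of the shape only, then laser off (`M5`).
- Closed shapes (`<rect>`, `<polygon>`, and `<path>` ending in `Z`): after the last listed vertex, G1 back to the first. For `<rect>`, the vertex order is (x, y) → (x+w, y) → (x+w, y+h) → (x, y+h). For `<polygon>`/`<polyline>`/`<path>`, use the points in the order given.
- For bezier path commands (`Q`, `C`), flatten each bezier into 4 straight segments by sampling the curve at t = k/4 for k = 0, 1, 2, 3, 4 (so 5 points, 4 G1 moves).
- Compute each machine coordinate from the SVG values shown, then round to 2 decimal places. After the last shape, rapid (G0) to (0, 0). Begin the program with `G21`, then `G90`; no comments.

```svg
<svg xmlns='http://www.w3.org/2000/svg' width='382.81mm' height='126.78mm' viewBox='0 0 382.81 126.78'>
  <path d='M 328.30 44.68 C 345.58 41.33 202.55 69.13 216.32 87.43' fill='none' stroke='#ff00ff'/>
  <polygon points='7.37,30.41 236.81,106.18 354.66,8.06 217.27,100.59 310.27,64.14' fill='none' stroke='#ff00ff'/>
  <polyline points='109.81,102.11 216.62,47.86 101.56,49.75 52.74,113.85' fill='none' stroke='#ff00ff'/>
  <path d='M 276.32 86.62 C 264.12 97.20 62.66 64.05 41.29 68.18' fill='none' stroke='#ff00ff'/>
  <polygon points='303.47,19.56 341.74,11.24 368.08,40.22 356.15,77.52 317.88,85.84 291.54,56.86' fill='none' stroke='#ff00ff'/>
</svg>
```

Since the viewBox matches the mm dimensions, user units are millimetres directly. The only transform is the Y-flip y_m = 126.78 − y_svg.

Shape 1 is a cubic bezier drawn with `<path>`. Its stroke #ff00ff means engrave at S222, F2340. After flipping Y the toolpath is (328.30,82.10) → (316.16,79.41) → (273.63,68.84) → (230.44,54.22) → (216.32,39.35).

Shape 2 is a closed polygon drawn with `<polygon>`. Its stroke #ff00ff means engrave at S222, F2340. After flipping Y the toolpath is (7.37,96.37) → (236.81,20.60) → (354.66,118.72) → (217.27,26.19) → (310.27,62.64) → (7.37,96.37), returning to the start.

Shape 3 is a open polyline drawn with `<polyline>`. Its stroke #ff00ff means engrave at S222, F2340. After flipping Y the toolpath is (109.81,24.67) → (216.62,78.92) → (101.56,77.03) → (52.74,12.93).

Shape 4 is a cubic bezier drawn with `<path>`. Its stroke #ff00ff means engrave at S222, F2340. After flipping Y the toolpath is (276.32,40.16) → (237.45,39.16) → (162.24,46.96) → (85.31,55.97) → (41.29,58.60).

Shape 5 is a regular polygon drawn with `<polygon>`. Its stroke #ff00ff means engrave at S222, F2340. After flipping Y the toolpath is (303.47,107.22) → (341.74,115.54) → (368.08,86.56) → (356.15,49.26) → (317.88,40.94) → (291.54,69.92) → (303.47,107.22), returning to the start.

G21
G90
G0 X328.30 Y82.10
M3 S222
G01 X316.16 Y79.41 F2340
G01 X273.63 Y68.84
G01 X230.44 Y54.22
G01 X216.32 Y39.35
M5
G0 X7.37 Y96.37
M3 S222
G01 X236.81 Y20.60 F2340
G01 X354.66 Y118.72
G01 X217.27 Y26.19
G01 X310.27 Y62.64
G01 X7.37 Y96.37
M5
G0 X109.81 Y24.67
M3 S222
G01 X216.62 Y78.92 F2340
G01 X101.56 Y77.03
G01 X52.74 Y12.93
M5
G0 X276.32 Y40.16
M3 S222
G01 X237.45 Y39.16 F2340
G01 X162.24 Y46.96
G01 X85.31 Y55.97
G01 X41.29 Y58.60
M5
G0 X303.47 Y107.22
M3 S222
G01 X341.74 Y115.54 F2340
G01 X368.08 Y86.56
G01 X356.15 Y49.26
G01 X317.88 Y40.94
G01 X291.54 Y69.92
G01 X303.47 Y107.22
M5
G0 X0.00 Y0.00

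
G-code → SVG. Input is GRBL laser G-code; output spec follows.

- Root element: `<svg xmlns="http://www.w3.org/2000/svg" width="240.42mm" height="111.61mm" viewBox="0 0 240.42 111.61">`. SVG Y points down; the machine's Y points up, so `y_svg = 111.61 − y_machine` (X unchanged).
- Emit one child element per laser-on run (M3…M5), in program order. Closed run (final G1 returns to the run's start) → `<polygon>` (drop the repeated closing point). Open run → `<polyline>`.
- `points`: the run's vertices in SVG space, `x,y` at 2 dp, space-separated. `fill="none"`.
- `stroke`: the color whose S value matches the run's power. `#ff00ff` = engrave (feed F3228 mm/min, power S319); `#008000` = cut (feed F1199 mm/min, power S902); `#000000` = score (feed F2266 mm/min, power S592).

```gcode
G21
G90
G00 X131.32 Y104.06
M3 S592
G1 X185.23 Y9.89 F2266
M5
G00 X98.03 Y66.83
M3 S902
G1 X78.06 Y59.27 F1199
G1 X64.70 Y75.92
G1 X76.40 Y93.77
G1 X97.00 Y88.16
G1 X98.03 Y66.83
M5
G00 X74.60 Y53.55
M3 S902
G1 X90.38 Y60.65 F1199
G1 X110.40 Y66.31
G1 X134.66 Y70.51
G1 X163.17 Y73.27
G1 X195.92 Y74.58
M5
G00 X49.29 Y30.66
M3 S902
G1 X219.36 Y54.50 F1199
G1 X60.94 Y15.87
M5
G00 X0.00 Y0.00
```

<svg xmlns="http://www.w3.org/2000/svg" width="240.42mm" height="111.61mm" viewBox="0 0 240.42 111.61">
  <polyline points="131.32,7.55 185.23,101.72" fill="none" stroke="#000000"/>
  <polygon points="98.03,44.78 78.06,52.34 64.70,35.69 76.40,17.84 97.00,23.45" fill="none" stroke="#008000"/>
  <polyline points="74.60,58.06 90.38,50.96 110.40,45.30 134.66,41.10 163.17,38.34 195.92,37.03" fill="none" stroke="#008000"/>
  <polyline points="49.29,80.95 219.36,57.11 60.94,95.74" fill="none" stroke="#008000"/>
</svg>

y_svg = 111.61 − y_m.

[1] S592→`#000000` (score); open run; points: 131.32,7.55 185.23,101.72

[2] S902→`#008000` (cut); closed run; points: 98.03,44.78 78.06,52.34 64.70,35.69 76.40,17.84 97.00,23.45

[3] S902→`#008000` (cut); open run; points: 74.60,58.06 90.38,50.96 110.40,45.30 134.66,41.10 163.17,38.34 195.92,37.03

[4] S902→`#008000` (cut); open run; points: 49.29,80.95 219.36,57.11 60.94,95.74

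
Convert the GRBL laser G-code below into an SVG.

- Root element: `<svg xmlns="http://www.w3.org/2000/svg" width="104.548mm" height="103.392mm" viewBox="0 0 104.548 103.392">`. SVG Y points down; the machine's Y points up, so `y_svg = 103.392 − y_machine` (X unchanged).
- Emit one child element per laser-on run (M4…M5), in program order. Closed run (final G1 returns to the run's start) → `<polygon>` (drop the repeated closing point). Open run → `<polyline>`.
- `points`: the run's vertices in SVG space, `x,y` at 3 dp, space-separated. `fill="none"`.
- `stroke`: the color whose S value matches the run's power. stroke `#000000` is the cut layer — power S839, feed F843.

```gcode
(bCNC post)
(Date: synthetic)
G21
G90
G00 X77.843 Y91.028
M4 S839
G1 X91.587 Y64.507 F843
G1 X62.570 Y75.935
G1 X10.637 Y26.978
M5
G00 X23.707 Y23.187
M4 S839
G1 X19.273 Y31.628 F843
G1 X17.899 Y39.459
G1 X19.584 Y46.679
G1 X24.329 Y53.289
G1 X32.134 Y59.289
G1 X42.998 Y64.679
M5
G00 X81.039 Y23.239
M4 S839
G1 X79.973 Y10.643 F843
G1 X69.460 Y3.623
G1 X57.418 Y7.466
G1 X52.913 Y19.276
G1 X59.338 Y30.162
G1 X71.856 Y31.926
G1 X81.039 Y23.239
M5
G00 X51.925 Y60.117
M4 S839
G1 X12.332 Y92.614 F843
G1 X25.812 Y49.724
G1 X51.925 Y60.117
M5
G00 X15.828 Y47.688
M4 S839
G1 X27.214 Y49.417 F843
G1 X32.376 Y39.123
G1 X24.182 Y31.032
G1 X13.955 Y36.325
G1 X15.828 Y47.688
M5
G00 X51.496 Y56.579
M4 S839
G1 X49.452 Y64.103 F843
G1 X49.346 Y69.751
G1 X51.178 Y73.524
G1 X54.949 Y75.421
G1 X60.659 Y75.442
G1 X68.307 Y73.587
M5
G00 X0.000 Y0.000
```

<svg xmlns="http://www.w3.org/2000/svg" width="104.548mm" height="103.392mm" viewBox="0 0 104.548 103.392">
  <polyline points="77.843,12.364 91.587,38.885 62.570,27.457 10.637,76.414" fill="none" stroke="#000000"/>
  <polyline points="23.707,80.205 19.273,71.764 17.899,63.933 19.584,56.713 24.329,50.103 32.134,44.103 42.998,38.713" fill="none" stroke="#000000"/>
  <polygon points="81.039,80.153 79.973,92.749 69.460,99.769 57.418,95.926 52.913,84.116 59.338,73.230 71.856,71.466" fill="none" stroke="#000000"/>
  <polygon points="51.925,43.275 12.332,10.778 25.812,53.668" fill="none" stroke="#000000"/>
  <polygon points="15.828,55.704 27.214,53.975 32.376,64.269 24.182,72.360 13.955,67.067" fill="none" stroke="#000000"/>
  <polyline points="51.496,46.813 49.452,39.289 49.346,33.641 51.178,29.868 54.949,27.971 60.659,27.950 68.307,29.805" fill="none" stroke="#000000"/>
</svg>

Each laser-on run becomes one SVG element. Flip Y back into SVG space with y_svg = 103.392 − y_machine. Every run uses S839, so all elements get stroke `#000000` (cut).

Run 1: The run is open, so emit a `<polyline>` with points (Y-flipped): 77.843,12.364 91.587,38.885 62.570,27.457 10.637,76.414.

Run 2: The run is open, so emit a `<polyline>` with points (Y-flipped): 23.707,80.205 19.273,71.764 17.899,63.933 19.584,56.713 24.329,50.103 32.134,44.103 42.998,38.713.

Run 3: The run returns to its start, so emit a `<polygon>` with points (Y-flipped): 81.039,80.153 79.973,92.749 69.460,99.769 57.418,95.926 52.913,84.116 59.338,73.230 71.856,71.466.

Run 4: The run returns to its start, so emit a `<polygon>` with points (Y-flipped): 51.925,43.275 12.332,10.778 25.812,53.668.

Run 5: The run returns to its start, so emit a `<polygon>` with points (Y-flipped): 15.828,55.704 27.214,53.975 32.376,64.269 24.182,72.360 13.955,67.067.

Run 6: The run is open, so emit a `<polyline>` with points (Y-flipped): 51.496,46.813 49.452,39.289 49.346,33.641 51.178,29.868 54.949,27.971 60.659,27.950 68.307,29.805.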